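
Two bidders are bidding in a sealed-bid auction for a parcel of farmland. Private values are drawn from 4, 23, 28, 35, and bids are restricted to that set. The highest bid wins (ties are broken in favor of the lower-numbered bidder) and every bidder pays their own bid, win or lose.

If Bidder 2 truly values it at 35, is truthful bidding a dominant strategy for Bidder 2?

No

Consider the case where Bidder 1 bids 4.
Truthful bid 35: wins, pays 35, utility 35 - 35 = 0.
Bid 23 instead: wins, pays 23, utility 35 - 23 = 12.
Since 12 > 0, bidding 23 is strictly better here, so truthful bidding is not dominant.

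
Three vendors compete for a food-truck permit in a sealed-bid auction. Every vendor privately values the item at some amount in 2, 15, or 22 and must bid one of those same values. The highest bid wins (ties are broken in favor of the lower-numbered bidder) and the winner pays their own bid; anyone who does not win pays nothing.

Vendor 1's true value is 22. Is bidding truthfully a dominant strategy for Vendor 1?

Consider the case where Vendor 2 bids 2 and Vendor 3 bids 2.
Truthful bid 22: wins, pays 22, utility 22 - 22 = 0.
Bid 2 instead: wins, pays 2, utility 22 - 2 = 20.
Since 20 > 0, bidding 2 is strictly better here, so truthful bidding is not dominant.

No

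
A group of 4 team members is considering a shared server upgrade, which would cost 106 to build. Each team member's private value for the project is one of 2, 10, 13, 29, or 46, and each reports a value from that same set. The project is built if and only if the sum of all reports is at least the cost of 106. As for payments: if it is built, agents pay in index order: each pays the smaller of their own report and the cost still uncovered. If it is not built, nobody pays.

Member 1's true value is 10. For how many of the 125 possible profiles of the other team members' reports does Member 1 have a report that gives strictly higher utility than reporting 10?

Others report (13, 46, 46): truth gives 0; report 2 gives 8 > 0. Violating.
Others report (29, 29, 46): truth gives 0; report 2 gives 8 > 0. Violating.
Others report (29, 46, 29): truth gives 0; report 2 gives 8 > 0. Violating.
Others report (29, 46, 46): truth gives 0; report 2 gives 8 > 0. Violating.
Others report (2, 2, 2): truth gives 0; no alternative beats it.
Others report (2, 2, 10): truth gives 0; no alternative beats it.
(Checking all 125 profiles: 10 have a profitable deviation, 115 do not.)

10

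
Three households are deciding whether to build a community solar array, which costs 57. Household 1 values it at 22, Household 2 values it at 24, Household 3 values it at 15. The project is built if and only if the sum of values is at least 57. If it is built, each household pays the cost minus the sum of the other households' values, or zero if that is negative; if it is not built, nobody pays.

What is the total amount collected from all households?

49

Total value 61 ≥ cost 57, so it is built.
Household 1: others sum to 39; max(0, 57 - 39) = 18.
Household 2: others sum to 37; max(0, 57 - 37) = 20.
Household 3: others sum to 46; max(0, 57 - 46) = 11.
Total collected = 18 + 20 + 11 = 49.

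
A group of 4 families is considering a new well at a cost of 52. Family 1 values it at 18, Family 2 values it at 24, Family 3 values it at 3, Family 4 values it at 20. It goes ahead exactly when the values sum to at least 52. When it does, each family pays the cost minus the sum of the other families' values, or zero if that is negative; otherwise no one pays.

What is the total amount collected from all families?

23

Total value 65 ≥ cost 52, so it is built.
Family 1: others sum to 47; max(0, 52 - 47) = 5.
Family 2: others sum to 41; max(0, 52 - 41) = 11.
Family 3: others sum to 62; max(0, 52 - 62) = 0.
Family 4: others sum to 45; max(0, 52 - 45) = 7.
Total collected = 5 + 11 + 0 + 7 = 23.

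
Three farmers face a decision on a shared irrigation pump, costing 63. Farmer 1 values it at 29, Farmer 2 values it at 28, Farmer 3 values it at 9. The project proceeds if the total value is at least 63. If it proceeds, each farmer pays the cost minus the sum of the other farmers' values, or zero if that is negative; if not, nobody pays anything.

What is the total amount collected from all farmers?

Total value 66 ≥ cost 63, so it is built.
Farmer 1: others sum to 37; max(0, 63 - 37) = 26.
Farmer 2: others sum to 38; max(0, 63 - 38) = 25.
Farmer 3: others sum to 57; max(0, 63 - 57) = 6.
Total collected = 26 + 25 + 6 = 57.

57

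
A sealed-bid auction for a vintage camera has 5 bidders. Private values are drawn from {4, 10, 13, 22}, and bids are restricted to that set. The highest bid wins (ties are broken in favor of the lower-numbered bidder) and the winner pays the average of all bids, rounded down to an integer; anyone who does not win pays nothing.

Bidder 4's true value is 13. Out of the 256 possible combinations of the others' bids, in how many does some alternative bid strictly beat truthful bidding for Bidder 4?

Others bid (4, 4, 4, 10): truth gives 6; bid 10 gives 7 > 6. Violating.
Others bid (4, 4, 4, 22): truth gives 0; bid 22 gives 2 > 0. Violating.
Others bid (4, 4, 10, 22): truth gives 0; bid 22 gives 1 > 0. Violating.
Others bid (4, 4, 13, 4): truth gives 0; bid 22 gives 4 > 0. Violating.
Others bid (4, 4, 4, 4): truth gives 8; no alternative beats it.
Others bid (4, 4, 4, 13): truth gives 6; no alternative beats it.
(Checking all 256 profiles: 44 have a profitable deviation, 212 do not.)

44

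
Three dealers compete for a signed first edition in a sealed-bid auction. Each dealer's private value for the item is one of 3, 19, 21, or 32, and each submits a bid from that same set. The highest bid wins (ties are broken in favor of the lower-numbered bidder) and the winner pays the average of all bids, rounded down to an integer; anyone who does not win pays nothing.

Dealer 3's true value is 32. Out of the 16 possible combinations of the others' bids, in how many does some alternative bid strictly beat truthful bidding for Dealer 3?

Others bid (3, 3): truth gives 20; bid 19 gives 24 > 20. Violating.
Others bid (3, 19): truth gives 14; bid 21 gives 18 > 14. Violating.
Others bid (19, 3): truth gives 14; bid 21 gives 18 > 14. Violating.
Others bid (19, 19): truth gives 9; bid 21 gives 13 > 9. Violating.
Others bid (3, 21): truth gives 14; no alternative beats it.
Others bid (3, 32): truth gives 0; no alternative beats it.
(Checking all 16 profiles: 4 have a profitable deviation, 12 do not.)

4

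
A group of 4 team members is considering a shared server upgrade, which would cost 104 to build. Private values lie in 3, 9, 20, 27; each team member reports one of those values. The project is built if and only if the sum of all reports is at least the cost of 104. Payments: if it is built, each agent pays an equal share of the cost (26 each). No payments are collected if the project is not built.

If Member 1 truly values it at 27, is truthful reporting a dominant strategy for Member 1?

Yes

Check each profile of the others' reports and compare truth against every alternative report.
Others report (27, 27, 27): truth gives 1, best alternative gives 0.
Others report (3, 3, 3): truth gives 0, best alternative gives 0.
Others report (3, 3, 9): truth gives 0, best alternative gives 0.
Others report (3, 3, 20): truth gives 0, best alternative gives 0.
Others report (3, 3, 27): truth gives 0, best alternative gives 0.
Others report (3, 9, 3): truth gives 0, best alternative gives 0.
(Remaining 58 profiles checked similarly; truth is weakly best in each.)
In every case the truthful report is at least as good as any alternative, so it is a dominant strategy.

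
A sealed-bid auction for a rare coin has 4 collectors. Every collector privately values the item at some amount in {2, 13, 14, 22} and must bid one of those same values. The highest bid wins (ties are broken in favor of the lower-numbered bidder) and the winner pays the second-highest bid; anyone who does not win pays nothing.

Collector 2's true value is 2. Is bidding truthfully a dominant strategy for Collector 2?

Check each profile of the others' bids and compare truth against every alternative bid.
Others bid (2, 2, 13): truth gives 0, best alternative gives -11.
Others bid (2, 13, 2): truth gives 0, best alternative gives -11.
Others bid (2, 13, 13): truth gives 0, best alternative gives -11.
Others bid (2, 2, 2): truth gives 0, best alternative gives 0.
Others bid (2, 2, 14): truth gives 0, best alternative gives 0.
Others bid (2, 2, 22): truth gives 0, best alternative gives 0.
(Remaining 58 profiles checked similarly; truth is weakly best in each.)
In every case the truthful bid is at least as good as any alternative, so it is a dominant strategy.

Yes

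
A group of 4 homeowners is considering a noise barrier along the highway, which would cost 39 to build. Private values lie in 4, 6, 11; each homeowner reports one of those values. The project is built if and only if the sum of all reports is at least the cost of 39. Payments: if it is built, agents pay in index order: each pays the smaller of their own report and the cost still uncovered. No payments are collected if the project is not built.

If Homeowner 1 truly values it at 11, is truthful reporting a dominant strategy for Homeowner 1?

Consider the case where Homeowner 2 reports 11, Homeowner 3 reports 11 and Homeowner 4 reports 11.
Truthful report 11: project built, pays 11, utility 11 - 11 = 0.
Report 6 instead: project built, pays 6, utility 11 - 6 = 5.
Since 5 > 0, reporting 6 is strictly better here, so truthful reporting is not dominant.

No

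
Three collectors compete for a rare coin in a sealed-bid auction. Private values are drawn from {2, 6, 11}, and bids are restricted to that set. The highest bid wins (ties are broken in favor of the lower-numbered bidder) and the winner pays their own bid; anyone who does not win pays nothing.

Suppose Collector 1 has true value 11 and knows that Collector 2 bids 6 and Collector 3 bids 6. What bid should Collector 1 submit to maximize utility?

6

Bid 2: loses, pays 0, utility 0.
Bid 6: wins, pays 6, utility 11 - 6 = 5.
Bid 11: wins, pays 11, utility 11 - 11 = 0.
The best choice is 6 with utility 5.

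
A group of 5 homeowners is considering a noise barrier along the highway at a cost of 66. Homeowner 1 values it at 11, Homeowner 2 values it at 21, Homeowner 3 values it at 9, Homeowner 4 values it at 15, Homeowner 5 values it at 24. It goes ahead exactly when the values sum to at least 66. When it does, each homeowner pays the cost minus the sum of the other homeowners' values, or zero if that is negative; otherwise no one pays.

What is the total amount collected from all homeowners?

18

Total value 80 ≥ cost 66, so it is built.
Homeowner 1: others sum to 69; max(0, 66 - 69) = 0.
Homeowner 2: others sum to 59; max(0, 66 - 59) = 7.
Homeowner 3: others sum to 71; max(0, 66 - 71) = 0.
Homeowner 4: others sum to 65; max(0, 66 - 65) = 1.
Homeowner 5: others sum to 56; max(0, 66 - 56) = 10.
Total collected = 0 + 7 + 0 + 1 + 10 = 18.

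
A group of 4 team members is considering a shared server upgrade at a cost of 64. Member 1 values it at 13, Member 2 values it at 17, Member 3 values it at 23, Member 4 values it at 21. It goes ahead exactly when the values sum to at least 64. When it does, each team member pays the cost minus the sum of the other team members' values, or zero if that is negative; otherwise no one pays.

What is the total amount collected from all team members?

34

Total value 74 ≥ cost 64, so it is built.
Member 1: others sum to 61; max(0, 64 - 61) = 3.
Member 2: others sum to 57; max(0, 64 - 57) = 7.
Member 3: others sum to 51; max(0, 64 - 51) = 13.
Member 4: others sum to 53; max(0, 64 - 53) = 11.
Total collected = 3 + 7 + 13 + 11 = 34.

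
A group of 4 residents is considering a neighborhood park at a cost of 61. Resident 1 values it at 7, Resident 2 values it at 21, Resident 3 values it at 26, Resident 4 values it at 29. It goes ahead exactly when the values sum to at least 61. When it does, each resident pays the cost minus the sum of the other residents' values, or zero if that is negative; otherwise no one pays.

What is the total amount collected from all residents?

Total value 83 ≥ cost 61, so it is built.
Resident 1: others sum to 76; max(0, 61 - 76) = 0.
Resident 2: others sum to 62; max(0, 61 - 62) = 0.
Resident 3: others sum to 57; max(0, 61 - 57) = 4.
Resident 4: others sum to 54; max(0, 61 - 54) = 7.
Total collected = 0 + 0 + 4 + 7 = 11.

11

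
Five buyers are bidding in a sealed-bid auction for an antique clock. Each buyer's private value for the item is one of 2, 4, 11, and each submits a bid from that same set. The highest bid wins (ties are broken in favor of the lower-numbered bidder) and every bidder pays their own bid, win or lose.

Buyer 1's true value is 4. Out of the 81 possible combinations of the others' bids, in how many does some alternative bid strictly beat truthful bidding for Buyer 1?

66

Others bid (2, 2, 2, 2): truth gives 0; bid 2 gives 2 > 0. Violating.
Others bid (2, 2, 2, 11): truth gives -4; bid 2 gives -2 > -4. Violating.
Others bid (2, 2, 4, 11): truth gives -4; bid 2 gives -2 > -4. Violating.
Others bid (2, 2, 11, 2): truth gives -4; bid 2 gives -2 > -4. Violating.
Others bid (2, 2, 2, 4): truth gives 0; no alternative beats it.
Others bid (2, 2, 4, 2): truth gives 0; no alternative beats it.
(Checking all 81 profiles: 66 have a profitable deviation, 15 do not.)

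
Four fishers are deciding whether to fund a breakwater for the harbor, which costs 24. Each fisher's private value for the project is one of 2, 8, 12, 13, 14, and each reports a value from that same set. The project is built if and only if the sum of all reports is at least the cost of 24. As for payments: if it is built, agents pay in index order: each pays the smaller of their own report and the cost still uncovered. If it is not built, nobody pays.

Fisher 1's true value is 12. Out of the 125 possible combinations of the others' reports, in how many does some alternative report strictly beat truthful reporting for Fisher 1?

121

Others report (2, 2, 12): truth gives 0; report 8 gives 4 > 0. Violating.
Others report (2, 2, 13): truth gives 0; report 8 gives 4 > 0. Violating.
Others report (2, 2, 14): truth gives 0; report 8 gives 4 > 0. Violating.
Others report (2, 8, 8): truth gives 0; report 8 gives 4 > 0. Violating.
Others report (2, 2, 2): truth gives 0; no alternative beats it.
Others report (2, 2, 8): truth gives 0; no alternative beats it.
(Checking all 125 profiles: 121 have a profitable deviation, 4 do not.)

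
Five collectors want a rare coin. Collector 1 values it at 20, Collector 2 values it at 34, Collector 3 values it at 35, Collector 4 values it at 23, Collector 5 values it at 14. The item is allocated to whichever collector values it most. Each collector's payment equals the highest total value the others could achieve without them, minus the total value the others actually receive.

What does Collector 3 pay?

Collector 3 has the highest value and receives the item.
Without Collector 3, the item would go to the next-highest value, 34, so the others could achieve 34.
With Collector 3 present and winning, the others receive nothing, so their total is 0.
Payment = 34 - 0 = 34.

34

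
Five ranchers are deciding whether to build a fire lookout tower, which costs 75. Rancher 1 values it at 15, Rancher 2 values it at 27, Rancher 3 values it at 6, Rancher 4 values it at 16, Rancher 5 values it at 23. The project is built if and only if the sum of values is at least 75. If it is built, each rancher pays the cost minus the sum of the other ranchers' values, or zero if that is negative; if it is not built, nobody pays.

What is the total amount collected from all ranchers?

Total value 87 ≥ cost 75, so it is built.
Rancher 1: others sum to 72; max(0, 75 - 72) = 3.
Rancher 2: others sum to 60; max(0, 75 - 60) = 15.
Rancher 3: others sum to 81; max(0, 75 - 81) = 0.
Rancher 4: others sum to 71; max(0, 75 - 71) = 4.
Rancher 5: others sum to 64; max(0, 75 - 64) = 11.
Total collected = 3 + 15 + 0 + 4 + 11 = 33.

33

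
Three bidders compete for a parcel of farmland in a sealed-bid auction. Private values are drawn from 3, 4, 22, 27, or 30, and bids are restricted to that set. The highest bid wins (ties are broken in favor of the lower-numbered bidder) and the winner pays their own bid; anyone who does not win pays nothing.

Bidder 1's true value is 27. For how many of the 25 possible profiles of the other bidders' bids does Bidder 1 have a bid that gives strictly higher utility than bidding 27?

9

Others bid (3, 3): truth gives 0; bid 3 gives 24 > 0. Violating.
Others bid (3, 4): truth gives 0; bid 4 gives 23 > 0. Violating.
Others bid (3, 22): truth gives 0; bid 22 gives 5 > 0. Violating.
Others bid (4, 3): truth gives 0; bid 4 gives 23 > 0. Violating.
Others bid (3, 27): truth gives 0; no alternative beats it.
Others bid (3, 30): truth gives 0; no alternative beats it.
(Checking all 25 profiles: 9 have a profitable deviation, 16 do not.)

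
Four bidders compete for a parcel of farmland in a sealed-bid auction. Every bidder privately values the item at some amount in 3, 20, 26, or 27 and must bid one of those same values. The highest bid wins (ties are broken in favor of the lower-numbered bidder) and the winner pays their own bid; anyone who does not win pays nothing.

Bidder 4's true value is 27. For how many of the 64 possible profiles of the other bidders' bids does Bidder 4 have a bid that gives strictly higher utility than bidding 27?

Others bid (3, 3, 3): truth gives 0; bid 20 gives 7 > 0. Violating.
Others bid (3, 3, 20): truth gives 0; bid 26 gives 1 > 0. Violating.
Others bid (3, 20, 3): truth gives 0; bid 26 gives 1 > 0. Violating.
Others bid (3, 20, 20): truth gives 0; bid 26 gives 1 > 0. Violating.
Others bid (3, 3, 26): truth gives 0; no alternative beats it.
Others bid (3, 3, 27): truth gives 0; no alternative beats it.
(Checking all 64 profiles: 8 have a profitable deviation, 56 do not.)

8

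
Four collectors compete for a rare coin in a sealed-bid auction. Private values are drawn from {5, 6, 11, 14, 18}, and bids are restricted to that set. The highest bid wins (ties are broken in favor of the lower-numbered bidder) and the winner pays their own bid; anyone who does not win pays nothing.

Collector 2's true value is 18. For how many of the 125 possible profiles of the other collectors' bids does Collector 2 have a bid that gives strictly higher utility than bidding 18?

Others bid (5, 5, 5): truth gives 0; bid 6 gives 12 > 0. Violating.
Others bid (5, 5, 6): truth gives 0; bid 6 gives 12 > 0. Violating.
Others bid (5, 5, 11): truth gives 0; bid 11 gives 7 > 0. Violating.
Others bid (5, 5, 14): truth gives 0; bid 14 gives 4 > 0. Violating.
Others bid (5, 5, 18): truth gives 0; no alternative beats it.
Others bid (5, 6, 18): truth gives 0; no alternative beats it.
(Checking all 125 profiles: 48 have a profitable deviation, 77 do not.)

48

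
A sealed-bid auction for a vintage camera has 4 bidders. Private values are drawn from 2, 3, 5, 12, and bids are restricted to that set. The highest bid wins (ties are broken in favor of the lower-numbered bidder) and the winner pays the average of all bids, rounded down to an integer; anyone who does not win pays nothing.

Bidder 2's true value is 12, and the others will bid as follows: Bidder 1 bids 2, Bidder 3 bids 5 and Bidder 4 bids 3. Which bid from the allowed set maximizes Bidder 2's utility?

5

Bid 2: loses, pays 0, utility 0.
Bid 3: loses, pays 0, utility 0.
Bid 5: wins, pays 3, utility 12 - 3 = 9.
Bid 12: wins, pays 5, utility 12 - 5 = 7.
The best choice is 5 with utility 9.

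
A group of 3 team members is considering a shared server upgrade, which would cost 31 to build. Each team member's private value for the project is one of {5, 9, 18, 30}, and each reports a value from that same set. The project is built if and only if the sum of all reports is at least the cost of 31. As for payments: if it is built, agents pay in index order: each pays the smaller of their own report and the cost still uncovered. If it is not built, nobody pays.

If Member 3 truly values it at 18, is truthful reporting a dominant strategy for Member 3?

Yes

Check each profile of the others' reports and compare truth against every alternative report.
Others report (5, 30): truth gives 18, best alternative gives 18.
Others report (9, 30): truth gives 18, best alternative gives 18.
Others report (18, 18): truth gives 18, best alternative gives 18.
Others report (18, 30): truth gives 18, best alternative gives 18.
Others report (30, 5): truth gives 18, best alternative gives 18.
Others report (30, 9): truth gives 18, best alternative gives 18.
(Remaining 10 profiles checked similarly; truth is weakly best in each.)
In every case the truthful report is at least as good as any alternative, so it is a dominant strategy.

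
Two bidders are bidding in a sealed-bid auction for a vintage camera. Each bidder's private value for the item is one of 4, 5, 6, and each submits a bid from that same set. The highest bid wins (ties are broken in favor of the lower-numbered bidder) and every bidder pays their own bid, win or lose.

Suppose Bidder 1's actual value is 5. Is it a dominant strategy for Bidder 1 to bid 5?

No

Consider the case where Bidder 2 bids 4.
Truthful bid 5: wins, pays 5, utility 5 - 5 = 0.
Bid 4 instead: wins, pays 4, utility 5 - 4 = 1.
Since 1 > 0, bidding 4 is strictly better here, so truthful bidding is not dominant.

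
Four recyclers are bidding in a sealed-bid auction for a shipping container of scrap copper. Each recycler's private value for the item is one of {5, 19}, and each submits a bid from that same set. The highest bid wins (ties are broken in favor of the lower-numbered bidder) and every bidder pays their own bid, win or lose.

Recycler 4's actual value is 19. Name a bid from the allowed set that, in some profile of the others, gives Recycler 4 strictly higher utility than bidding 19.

Suppose Recycler 1 bids 5, Recycler 2 bids 5 and Recycler 3 bids 19.
Bid 19: loses but pays 19, utility -19.
Bid 5: loses but pays 5, utility -5.
So bidding 5 beats truth here (-5 > -19).

5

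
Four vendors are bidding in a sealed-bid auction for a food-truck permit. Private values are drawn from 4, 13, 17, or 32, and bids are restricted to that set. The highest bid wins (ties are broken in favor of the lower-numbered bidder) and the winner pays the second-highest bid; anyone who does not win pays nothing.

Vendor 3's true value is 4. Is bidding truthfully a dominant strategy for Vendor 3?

Yes

Check each profile of the others' bids and compare truth against every alternative bid.
Others bid (4, 4, 13): truth gives 0, best alternative gives -9.
Others bid (4, 4, 4): truth gives 0, best alternative gives 0.
Others bid (4, 4, 17): truth gives 0, best alternative gives 0.
Others bid (4, 4, 32): truth gives 0, best alternative gives 0.
Others bid (4, 13, 4): truth gives 0, best alternative gives 0.
Others bid (4, 13, 13): truth gives 0, best alternative gives 0.
(Remaining 58 profiles checked similarly; truth is weakly best in each.)
In every case the truthful bid is at least as good as any alternative, so it is a dominant strategy.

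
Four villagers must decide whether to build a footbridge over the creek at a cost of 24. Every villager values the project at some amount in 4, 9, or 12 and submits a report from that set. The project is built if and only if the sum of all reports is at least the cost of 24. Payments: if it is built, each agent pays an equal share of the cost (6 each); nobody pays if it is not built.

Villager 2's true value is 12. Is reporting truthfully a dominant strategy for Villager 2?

Check each profile of the others' reports and compare truth against every alternative report.
Others report (4, 4, 4): truth gives 6, best alternative gives 0.
Others report (4, 4, 9): truth gives 6, best alternative gives 6.
Others report (4, 4, 12): truth gives 6, best alternative gives 6.
Others report (4, 9, 4): truth gives 6, best alternative gives 6.
Others report (4, 9, 9): truth gives 6, best alternative gives 6.
Others report (4, 9, 12): truth gives 6, best alternative gives 6.
(Remaining 21 profiles checked similarly; truth is weakly best in each.)
In every case the truthful report is at least as good as any alternative, so it is a dominant strategy.

Yes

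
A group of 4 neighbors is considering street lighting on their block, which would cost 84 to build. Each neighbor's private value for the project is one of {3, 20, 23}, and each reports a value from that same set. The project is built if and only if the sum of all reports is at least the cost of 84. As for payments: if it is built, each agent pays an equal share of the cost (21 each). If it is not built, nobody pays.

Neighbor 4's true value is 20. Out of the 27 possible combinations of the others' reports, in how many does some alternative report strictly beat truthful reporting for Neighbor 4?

Others report (20, 23, 23): truth gives -1; report 3 gives 0 > -1. Violating.
Others report (23, 20, 23): truth gives -1; report 3 gives 0 > -1. Violating.
Others report (23, 23, 20): truth gives -1; report 3 gives 0 > -1. Violating.
Others report (23, 23, 23): truth gives -1; report 3 gives 0 > -1. Violating.
Others report (3, 3, 3): truth gives 0; no alternative beats it.
Others report (3, 3, 20): truth gives 0; no alternative beats it.
(Checking all 27 profiles: 4 have a profitable deviation, 23 do not.)

4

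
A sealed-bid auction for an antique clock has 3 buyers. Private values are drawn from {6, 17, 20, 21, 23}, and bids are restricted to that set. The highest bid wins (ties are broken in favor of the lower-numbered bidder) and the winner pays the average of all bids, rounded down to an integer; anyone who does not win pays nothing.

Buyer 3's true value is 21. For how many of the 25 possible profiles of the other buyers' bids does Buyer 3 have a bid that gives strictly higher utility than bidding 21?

Others bid (6, 6): truth gives 10; bid 17 gives 12 > 10. Violating.
Others bid (6, 21): truth gives 0; bid 23 gives 5 > 0. Violating.
Others bid (17, 21): truth gives 0; bid 23 gives 1 > 0. Violating.
Others bid (21, 6): truth gives 0; bid 23 gives 5 > 0. Violating.
Others bid (6, 17): truth gives 7; no alternative beats it.
Others bid (6, 20): truth gives 6; no alternative beats it.
(Checking all 25 profiles: 5 have a profitable deviation, 20 do not.)

5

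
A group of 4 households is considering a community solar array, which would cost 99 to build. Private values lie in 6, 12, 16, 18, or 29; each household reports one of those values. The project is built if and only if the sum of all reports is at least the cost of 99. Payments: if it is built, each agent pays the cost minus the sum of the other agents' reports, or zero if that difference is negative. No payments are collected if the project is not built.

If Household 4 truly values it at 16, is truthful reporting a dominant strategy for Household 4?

Yes

Check each profile of the others' reports and compare truth against every alternative report.
Others report (29, 29, 29): truth gives 4, best alternative gives 4.
Others report (6, 6, 6): truth gives 0, best alternative gives 0.
Others report (6, 6, 12): truth gives 0, best alternative gives 0.
Others report (6, 6, 16): truth gives 0, best alternative gives 0.
Others report (6, 6, 18): truth gives 0, best alternative gives 0.
Others report (6, 6, 29): truth gives 0, best alternative gives 0.
(Remaining 119 profiles checked similarly; truth is weakly best in each.)
In every case the truthful report is at least as good as any alternative, so it is a dominant strategy.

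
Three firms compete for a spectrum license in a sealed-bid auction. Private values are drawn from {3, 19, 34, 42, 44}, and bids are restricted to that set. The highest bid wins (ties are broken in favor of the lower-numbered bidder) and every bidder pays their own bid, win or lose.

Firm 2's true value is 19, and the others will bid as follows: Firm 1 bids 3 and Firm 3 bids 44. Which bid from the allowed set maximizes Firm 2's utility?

3

Bid 3: loses but pays 3, utility -3.
Bid 19: loses but pays 19, utility -19.
Bid 34: loses but pays 34, utility -34.
Bid 42: loses but pays 42, utility -42.
Bid 44: wins, pays 44, utility 19 - 44 = -25.
The best choice is 3 with utility -3.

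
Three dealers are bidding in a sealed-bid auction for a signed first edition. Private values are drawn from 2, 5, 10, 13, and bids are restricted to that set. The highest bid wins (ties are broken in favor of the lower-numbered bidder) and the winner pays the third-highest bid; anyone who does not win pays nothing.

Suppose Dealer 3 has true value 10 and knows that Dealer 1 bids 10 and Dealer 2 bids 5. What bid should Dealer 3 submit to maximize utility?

13

Bid 2: loses, pays 0, utility 0.
Bid 5: loses, pays 0, utility 0.
Bid 10: loses, pays 0, utility 0.
Bid 13: wins, pays 5, utility 10 - 5 = 5.
The best choice is 13 with utility 5.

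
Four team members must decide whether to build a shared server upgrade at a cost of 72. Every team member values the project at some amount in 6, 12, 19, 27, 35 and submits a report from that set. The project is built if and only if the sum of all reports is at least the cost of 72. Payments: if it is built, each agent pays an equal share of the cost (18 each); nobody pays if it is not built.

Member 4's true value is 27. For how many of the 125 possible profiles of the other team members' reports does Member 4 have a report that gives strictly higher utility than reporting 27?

Others report (6, 6, 27): truth gives 0; report 35 gives 9 > 0. Violating.
Others report (6, 12, 19): truth gives 0; report 35 gives 9 > 0. Violating.
Others report (6, 19, 12): truth gives 0; report 35 gives 9 > 0. Violating.
Others report (6, 19, 19): truth gives 0; report 35 gives 9 > 0. Violating.
Others report (6, 6, 6): truth gives 0; no alternative beats it.
Others report (6, 6, 12): truth gives 0; no alternative beats it.
(Checking all 125 profiles: 15 have a profitable deviation, 110 do not.)

15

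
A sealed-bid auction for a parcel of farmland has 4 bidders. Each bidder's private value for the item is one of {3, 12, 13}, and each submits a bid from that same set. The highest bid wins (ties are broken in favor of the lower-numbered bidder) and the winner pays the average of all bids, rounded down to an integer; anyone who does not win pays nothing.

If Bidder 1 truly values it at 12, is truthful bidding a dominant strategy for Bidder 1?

Consider the case where Bidder 2 bids 3, Bidder 3 bids 3 and Bidder 4 bids 3.
Truthful bid 12: wins, pays 5, utility 12 - 5 = 7.
Bid 3 instead: wins, pays 3, utility 12 - 3 = 9.
Since 9 > 7, bidding 3 is strictly better here, so truthful bidding is not dominant.

No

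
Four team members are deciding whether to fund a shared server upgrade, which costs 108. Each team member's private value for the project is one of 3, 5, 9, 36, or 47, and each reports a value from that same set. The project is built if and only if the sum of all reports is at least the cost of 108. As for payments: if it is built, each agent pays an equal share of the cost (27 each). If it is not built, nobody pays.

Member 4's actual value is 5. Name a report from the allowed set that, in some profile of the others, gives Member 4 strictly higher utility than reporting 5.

Suppose Member 1 reports 9, Member 2 reports 47 and Member 3 reports 47.
Report 5: project built, pays 27, utility 5 - 27 = -22.
Report 3: project not built, utility 0.
So reporting 3 beats truth here (0 > -22).

3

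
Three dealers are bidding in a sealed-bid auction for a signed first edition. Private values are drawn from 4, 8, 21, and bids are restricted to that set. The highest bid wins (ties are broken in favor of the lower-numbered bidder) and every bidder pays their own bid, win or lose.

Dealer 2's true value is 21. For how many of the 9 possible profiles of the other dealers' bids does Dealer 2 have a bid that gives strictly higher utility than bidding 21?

Others bid (4, 4): truth gives 0; bid 8 gives 13 > 0. Violating.
Others bid (4, 8): truth gives 0; bid 8 gives 13 > 0. Violating.
Others bid (21, 4): truth gives -21; bid 4 gives -4 > -21. Violating.
Others bid (21, 8): truth gives -21; bid 4 gives -4 > -21. Violating.
Others bid (4, 21): truth gives 0; no alternative beats it.
Others bid (8, 4): truth gives 0; no alternative beats it.
(Checking all 9 profiles: 5 have a profitable deviation, 4 do not.)

5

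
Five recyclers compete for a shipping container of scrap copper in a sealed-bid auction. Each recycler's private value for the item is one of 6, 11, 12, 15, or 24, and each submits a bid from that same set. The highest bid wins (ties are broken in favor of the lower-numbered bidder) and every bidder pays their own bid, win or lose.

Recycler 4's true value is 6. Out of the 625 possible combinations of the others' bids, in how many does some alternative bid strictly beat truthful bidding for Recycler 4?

2

Others bid (6, 6, 6, 6): truth gives -6; bid 11 gives -5 > -6. Violating.
Others bid (6, 6, 6, 11): truth gives -6; bid 11 gives -5 > -6. Violating.
Others bid (6, 6, 6, 12): truth gives -6; no alternative beats it.
Others bid (6, 6, 6, 15): truth gives -6; no alternative beats it.
(Checking all 625 profiles: 2 have a profitable deviation, 623 do not.)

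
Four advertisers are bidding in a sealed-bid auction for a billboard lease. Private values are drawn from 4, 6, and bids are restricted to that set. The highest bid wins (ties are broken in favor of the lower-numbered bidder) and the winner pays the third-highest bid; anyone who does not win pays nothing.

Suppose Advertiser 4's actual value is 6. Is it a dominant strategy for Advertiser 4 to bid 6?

Check each profile of the others' bids and compare truth against every alternative bid.
Others bid (4, 4, 4): truth gives 2, best alternative gives 0.
Others bid (4, 4, 6): truth gives 0, best alternative gives 0.
Others bid (4, 6, 4): truth gives 0, best alternative gives 0.
Others bid (4, 6, 6): truth gives 0, best alternative gives 0.
Others bid (6, 4, 4): truth gives 0, best alternative gives 0.
Others bid (6, 4, 6): truth gives 0, best alternative gives 0.
(Remaining 2 profiles checked similarly; truth is weakly best in each.)
In every case the truthful bid is at least as good as any alternative, so it is a dominant strategy.

Yes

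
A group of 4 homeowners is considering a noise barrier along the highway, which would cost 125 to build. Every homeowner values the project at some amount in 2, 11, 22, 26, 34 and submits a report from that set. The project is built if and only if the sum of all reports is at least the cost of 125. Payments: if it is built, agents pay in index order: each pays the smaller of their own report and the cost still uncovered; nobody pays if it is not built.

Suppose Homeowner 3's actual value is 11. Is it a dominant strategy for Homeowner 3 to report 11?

Yes

Check each profile of the others' reports and compare truth against every alternative report.
Others report (2, 2, 2): truth gives 0, best alternative gives 0.
Others report (2, 2, 11): truth gives 0, best alternative gives 0.
Others report (2, 2, 22): truth gives 0, best alternative gives 0.
Others report (2, 2, 26): truth gives 0, best alternative gives 0.
Others report (2, 2, 34): truth gives 0, best alternative gives 0.
Others report (2, 11, 2): truth gives 0, best alternative gives 0.
(Remaining 119 profiles checked similarly; truth is weakly best in each.)
In every case the truthful report is at least as good as any alternative, so it is a dominant strategy.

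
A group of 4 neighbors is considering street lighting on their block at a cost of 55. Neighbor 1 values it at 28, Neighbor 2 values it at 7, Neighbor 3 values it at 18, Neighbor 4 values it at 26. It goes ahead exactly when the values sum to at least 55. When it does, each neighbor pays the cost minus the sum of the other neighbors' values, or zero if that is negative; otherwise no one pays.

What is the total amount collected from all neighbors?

6

Total value 79 ≥ cost 55, so it is built.
Neighbor 1: others sum to 51; max(0, 55 - 51) = 4.
Neighbor 2: others sum to 72; max(0, 55 - 72) = 0.
Neighbor 3: others sum to 61; max(0, 55 - 61) = 0.
Neighbor 4: others sum to 53; max(0, 55 - 53) = 2.
Total collected = 4 + 0 + 0 + 2 = 6.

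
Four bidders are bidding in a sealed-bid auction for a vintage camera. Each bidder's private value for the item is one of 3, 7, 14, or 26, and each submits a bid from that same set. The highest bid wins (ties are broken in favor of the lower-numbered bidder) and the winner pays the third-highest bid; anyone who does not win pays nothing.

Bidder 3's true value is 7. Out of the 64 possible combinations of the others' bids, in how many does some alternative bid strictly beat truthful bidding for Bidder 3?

Others bid (3, 3, 14): truth gives 0; bid 14 gives 4 > 0. Violating.
Others bid (3, 3, 26): truth gives 0; bid 26 gives 4 > 0. Violating.
Others bid (3, 7, 3): truth gives 0; bid 14 gives 4 > 0. Violating.
Others bid (3, 14, 3): truth gives 0; bid 26 gives 4 > 0. Violating.
Others bid (3, 3, 3): truth gives 4; no alternative beats it.
Others bid (3, 3, 7): truth gives 4; no alternative beats it.
(Checking all 64 profiles: 6 have a profitable deviation, 58 do not.)

6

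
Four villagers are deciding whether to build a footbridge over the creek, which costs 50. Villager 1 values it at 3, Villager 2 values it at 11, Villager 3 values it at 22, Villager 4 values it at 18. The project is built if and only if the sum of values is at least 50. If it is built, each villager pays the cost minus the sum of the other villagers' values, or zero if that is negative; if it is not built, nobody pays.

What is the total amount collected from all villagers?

39

Total value 54 ≥ cost 50, so it is built.
Villager 1: others sum to 51; max(0, 50 - 51) = 0.
Villager 2: others sum to 43; max(0, 50 - 43) = 7.
Villager 3: others sum to 32; max(0, 50 - 32) = 18.
Villager 4: others sum to 36; max(0, 50 - 36) = 14.
Total collected = 0 + 7 + 18 + 14 = 39.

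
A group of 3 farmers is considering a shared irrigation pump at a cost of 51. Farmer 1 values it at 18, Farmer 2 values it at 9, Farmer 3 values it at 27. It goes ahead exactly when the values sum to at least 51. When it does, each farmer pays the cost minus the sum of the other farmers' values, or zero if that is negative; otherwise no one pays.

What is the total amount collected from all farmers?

Total value 54 ≥ cost 51, so it is built.
Farmer 1: others sum to 36; max(0, 51 - 36) = 15.
Farmer 2: others sum to 45; max(0, 51 - 45) = 6.
Farmer 3: others sum to 27; max(0, 51 - 27) = 24.
Total collected = 15 + 6 + 24 = 45.

45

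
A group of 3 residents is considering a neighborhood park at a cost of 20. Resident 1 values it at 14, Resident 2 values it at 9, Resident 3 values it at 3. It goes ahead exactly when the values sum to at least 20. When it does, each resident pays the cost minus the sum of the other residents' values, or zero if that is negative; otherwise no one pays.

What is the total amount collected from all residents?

Total value 26 ≥ cost 20, so it is built.
Resident 1: others sum to 12; max(0, 20 - 12) = 8.
Resident 2: others sum to 17; max(0, 20 - 17) = 3.
Resident 3: others sum to 23; max(0, 20 - 23) = 0.
Total collected = 8 + 3 + 0 = 11.

11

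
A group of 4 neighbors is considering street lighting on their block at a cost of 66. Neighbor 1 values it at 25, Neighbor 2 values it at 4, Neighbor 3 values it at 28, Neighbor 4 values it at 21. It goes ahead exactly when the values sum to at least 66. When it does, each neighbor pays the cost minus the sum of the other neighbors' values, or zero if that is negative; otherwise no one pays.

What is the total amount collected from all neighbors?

Total value 78 ≥ cost 66, so it is built.
Neighbor 1: others sum to 53; max(0, 66 - 53) = 13.
Neighbor 2: others sum to 74; max(0, 66 - 74) = 0.
Neighbor 3: others sum to 50; max(0, 66 - 50) = 16.
Neighbor 4: others sum to 57; max(0, 66 - 57) = 9.
Total collected = 13 + 0 + 16 + 9 = 38.

38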